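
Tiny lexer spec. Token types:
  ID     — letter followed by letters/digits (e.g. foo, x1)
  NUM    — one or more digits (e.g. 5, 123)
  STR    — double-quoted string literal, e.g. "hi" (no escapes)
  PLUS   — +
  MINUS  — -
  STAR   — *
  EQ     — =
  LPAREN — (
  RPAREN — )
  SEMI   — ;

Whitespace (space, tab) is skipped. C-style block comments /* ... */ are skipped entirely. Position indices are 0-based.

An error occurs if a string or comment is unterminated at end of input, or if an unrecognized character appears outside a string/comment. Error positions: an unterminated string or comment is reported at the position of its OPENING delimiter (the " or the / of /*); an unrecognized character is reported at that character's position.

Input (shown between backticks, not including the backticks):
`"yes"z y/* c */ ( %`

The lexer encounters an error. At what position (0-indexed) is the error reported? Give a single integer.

pos=0: enter STRING mode
pos=0: emit STR "yes" (now at pos=5)
pos=5: emit ID 'z' (now at pos=6)
pos=7: emit ID 'y' (now at pos=8)
pos=8: enter COMMENT mode (saw '/*')
exit COMMENT mode (now at pos=15)
pos=16: emit LPAREN '('
pos=18: ERROR — unrecognized char '%'

Answer: 18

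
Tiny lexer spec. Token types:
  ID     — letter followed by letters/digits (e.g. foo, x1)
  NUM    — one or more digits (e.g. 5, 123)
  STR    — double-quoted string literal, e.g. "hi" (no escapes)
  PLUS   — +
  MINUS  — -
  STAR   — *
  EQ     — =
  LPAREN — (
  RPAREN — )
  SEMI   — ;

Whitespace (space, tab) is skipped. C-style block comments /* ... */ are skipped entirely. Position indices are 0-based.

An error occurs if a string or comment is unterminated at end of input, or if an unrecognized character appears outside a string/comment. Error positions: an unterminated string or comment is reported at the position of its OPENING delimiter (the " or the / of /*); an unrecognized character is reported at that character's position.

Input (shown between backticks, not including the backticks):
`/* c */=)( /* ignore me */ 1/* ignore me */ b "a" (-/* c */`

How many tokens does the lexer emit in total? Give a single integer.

Answer: 8

Derivation:
pos=0: enter COMMENT mode (saw '/*')
exit COMMENT mode (now at pos=7)
pos=7: emit EQ '='
pos=8: emit RPAREN ')'
pos=9: emit LPAREN '('
pos=11: enter COMMENT mode (saw '/*')
exit COMMENT mode (now at pos=26)
pos=27: emit NUM '1' (now at pos=28)
pos=28: enter COMMENT mode (saw '/*')
exit COMMENT mode (now at pos=43)
pos=44: emit ID 'b' (now at pos=45)
pos=46: enter STRING mode
pos=46: emit STR "a" (now at pos=49)
pos=50: emit LPAREN '('
pos=51: emit MINUS '-'
pos=52: enter COMMENT mode (saw '/*')
exit COMMENT mode (now at pos=59)
DONE. 8 tokens: [EQ, RPAREN, LPAREN, NUM, ID, STR, LPAREN, MINUS]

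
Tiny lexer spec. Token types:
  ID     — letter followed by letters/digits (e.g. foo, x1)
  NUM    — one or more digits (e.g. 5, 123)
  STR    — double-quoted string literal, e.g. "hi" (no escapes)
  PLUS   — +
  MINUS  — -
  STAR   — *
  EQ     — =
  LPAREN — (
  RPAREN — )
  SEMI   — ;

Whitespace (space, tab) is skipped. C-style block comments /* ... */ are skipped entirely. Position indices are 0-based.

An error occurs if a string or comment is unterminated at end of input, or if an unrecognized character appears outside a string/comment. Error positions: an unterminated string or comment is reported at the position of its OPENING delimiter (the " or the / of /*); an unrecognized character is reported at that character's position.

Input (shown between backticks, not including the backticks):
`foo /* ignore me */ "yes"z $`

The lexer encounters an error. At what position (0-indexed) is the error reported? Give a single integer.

pos=0: emit ID 'foo' (now at pos=3)
pos=4: enter COMMENT mode (saw '/*')
exit COMMENT mode (now at pos=19)
pos=20: enter STRING mode
pos=20: emit STR "yes" (now at pos=25)
pos=25: emit ID 'z' (now at pos=26)
pos=27: ERROR — unrecognized char '$'

Answer: 27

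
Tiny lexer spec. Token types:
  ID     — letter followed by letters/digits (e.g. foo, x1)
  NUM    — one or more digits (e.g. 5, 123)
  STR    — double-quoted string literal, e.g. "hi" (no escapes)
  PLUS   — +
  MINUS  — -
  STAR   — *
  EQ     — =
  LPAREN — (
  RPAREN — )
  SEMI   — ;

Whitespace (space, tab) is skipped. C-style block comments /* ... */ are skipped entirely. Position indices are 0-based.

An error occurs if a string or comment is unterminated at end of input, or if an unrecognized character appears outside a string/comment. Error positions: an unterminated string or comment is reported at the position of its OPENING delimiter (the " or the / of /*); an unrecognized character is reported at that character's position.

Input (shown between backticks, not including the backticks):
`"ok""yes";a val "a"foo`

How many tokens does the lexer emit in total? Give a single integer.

Answer: 7

Derivation:
pos=0: enter STRING mode
pos=0: emit STR "ok" (now at pos=4)
pos=4: enter STRING mode
pos=4: emit STR "yes" (now at pos=9)
pos=9: emit SEMI ';'
pos=10: emit ID 'a' (now at pos=11)
pos=12: emit ID 'val' (now at pos=15)
pos=16: enter STRING mode
pos=16: emit STR "a" (now at pos=19)
pos=19: emit ID 'foo' (now at pos=22)
DONE. 7 tokens: [STR, STR, SEMI, ID, ID, STR, ID]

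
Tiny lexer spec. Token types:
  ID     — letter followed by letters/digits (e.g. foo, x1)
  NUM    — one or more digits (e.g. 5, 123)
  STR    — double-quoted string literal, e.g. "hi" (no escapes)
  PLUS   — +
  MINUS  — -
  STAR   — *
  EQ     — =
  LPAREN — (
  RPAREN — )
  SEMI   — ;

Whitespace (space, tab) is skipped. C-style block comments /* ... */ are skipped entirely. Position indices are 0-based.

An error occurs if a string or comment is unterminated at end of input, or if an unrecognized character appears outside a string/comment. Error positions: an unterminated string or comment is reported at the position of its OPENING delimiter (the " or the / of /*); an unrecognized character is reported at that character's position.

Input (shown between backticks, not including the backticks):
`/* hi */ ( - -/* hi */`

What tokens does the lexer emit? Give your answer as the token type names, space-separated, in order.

pos=0: enter COMMENT mode (saw '/*')
exit COMMENT mode (now at pos=8)
pos=9: emit LPAREN '('
pos=11: emit MINUS '-'
pos=13: emit MINUS '-'
pos=14: enter COMMENT mode (saw '/*')
exit COMMENT mode (now at pos=22)
DONE. 3 tokens: [LPAREN, MINUS, MINUS]

Answer: LPAREN MINUS MINUS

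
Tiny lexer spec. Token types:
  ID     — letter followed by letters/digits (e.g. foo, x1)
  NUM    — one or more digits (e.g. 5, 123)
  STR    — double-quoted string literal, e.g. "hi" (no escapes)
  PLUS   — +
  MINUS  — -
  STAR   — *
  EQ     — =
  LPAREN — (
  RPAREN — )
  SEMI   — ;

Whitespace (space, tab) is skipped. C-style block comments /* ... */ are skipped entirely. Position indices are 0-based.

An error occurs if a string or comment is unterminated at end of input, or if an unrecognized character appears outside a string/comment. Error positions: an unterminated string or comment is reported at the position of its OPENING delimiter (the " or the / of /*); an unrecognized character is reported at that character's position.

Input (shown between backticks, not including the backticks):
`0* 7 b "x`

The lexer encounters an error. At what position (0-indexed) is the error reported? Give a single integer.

pos=0: emit NUM '0' (now at pos=1)
pos=1: emit STAR '*'
pos=3: emit NUM '7' (now at pos=4)
pos=5: emit ID 'b' (now at pos=6)
pos=7: enter STRING mode
pos=7: ERROR — unterminated string

Answer: 7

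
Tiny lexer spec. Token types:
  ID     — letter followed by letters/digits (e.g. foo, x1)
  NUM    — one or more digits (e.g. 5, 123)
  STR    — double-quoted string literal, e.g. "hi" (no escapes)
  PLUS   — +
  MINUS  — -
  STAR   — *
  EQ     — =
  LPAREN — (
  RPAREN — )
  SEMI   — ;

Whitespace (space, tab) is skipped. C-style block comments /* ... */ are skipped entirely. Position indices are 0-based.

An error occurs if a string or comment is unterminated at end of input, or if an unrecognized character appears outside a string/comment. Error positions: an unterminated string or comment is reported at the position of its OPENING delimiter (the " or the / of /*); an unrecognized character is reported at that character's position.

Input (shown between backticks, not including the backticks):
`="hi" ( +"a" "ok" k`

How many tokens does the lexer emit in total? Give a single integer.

Answer: 7

Derivation:
pos=0: emit EQ '='
pos=1: enter STRING mode
pos=1: emit STR "hi" (now at pos=5)
pos=6: emit LPAREN '('
pos=8: emit PLUS '+'
pos=9: enter STRING mode
pos=9: emit STR "a" (now at pos=12)
pos=13: enter STRING mode
pos=13: emit STR "ok" (now at pos=17)
pos=18: emit ID 'k' (now at pos=19)
DONE. 7 tokens: [EQ, STR, LPAREN, PLUS, STR, STR, ID]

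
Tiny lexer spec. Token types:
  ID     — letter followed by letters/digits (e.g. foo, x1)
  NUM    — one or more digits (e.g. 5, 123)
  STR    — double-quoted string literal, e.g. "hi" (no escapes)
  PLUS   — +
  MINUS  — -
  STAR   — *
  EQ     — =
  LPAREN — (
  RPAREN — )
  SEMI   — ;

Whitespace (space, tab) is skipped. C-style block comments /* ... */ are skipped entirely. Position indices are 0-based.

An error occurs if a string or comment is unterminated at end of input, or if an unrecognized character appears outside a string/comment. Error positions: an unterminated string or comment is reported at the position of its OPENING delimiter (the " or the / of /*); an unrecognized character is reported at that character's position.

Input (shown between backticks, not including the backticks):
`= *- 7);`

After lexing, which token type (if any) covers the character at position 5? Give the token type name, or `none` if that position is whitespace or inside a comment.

pos=0: emit EQ '='
pos=2: emit STAR '*'
pos=3: emit MINUS '-'
pos=5: emit NUM '7' (now at pos=6)
pos=6: emit RPAREN ')'
pos=7: emit SEMI ';'
DONE. 6 tokens: [EQ, STAR, MINUS, NUM, RPAREN, SEMI]
Position 5: char is '7' -> NUM

Answer: NUM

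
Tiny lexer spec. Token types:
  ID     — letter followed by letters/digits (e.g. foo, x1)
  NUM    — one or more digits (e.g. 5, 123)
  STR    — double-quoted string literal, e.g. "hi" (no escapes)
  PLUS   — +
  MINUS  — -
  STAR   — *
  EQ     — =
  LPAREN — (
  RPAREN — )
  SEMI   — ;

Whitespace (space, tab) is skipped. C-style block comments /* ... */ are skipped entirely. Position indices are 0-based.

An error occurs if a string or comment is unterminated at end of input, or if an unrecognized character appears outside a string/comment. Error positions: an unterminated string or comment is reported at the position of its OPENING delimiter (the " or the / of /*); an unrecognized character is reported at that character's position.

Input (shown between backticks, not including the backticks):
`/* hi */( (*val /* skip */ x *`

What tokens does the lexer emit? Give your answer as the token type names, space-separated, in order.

Answer: LPAREN LPAREN STAR ID ID STAR

Derivation:
pos=0: enter COMMENT mode (saw '/*')
exit COMMENT mode (now at pos=8)
pos=8: emit LPAREN '('
pos=10: emit LPAREN '('
pos=11: emit STAR '*'
pos=12: emit ID 'val' (now at pos=15)
pos=16: enter COMMENT mode (saw '/*')
exit COMMENT mode (now at pos=26)
pos=27: emit ID 'x' (now at pos=28)
pos=29: emit STAR '*'
DONE. 6 tokens: [LPAREN, LPAREN, STAR, ID, ID, STAR]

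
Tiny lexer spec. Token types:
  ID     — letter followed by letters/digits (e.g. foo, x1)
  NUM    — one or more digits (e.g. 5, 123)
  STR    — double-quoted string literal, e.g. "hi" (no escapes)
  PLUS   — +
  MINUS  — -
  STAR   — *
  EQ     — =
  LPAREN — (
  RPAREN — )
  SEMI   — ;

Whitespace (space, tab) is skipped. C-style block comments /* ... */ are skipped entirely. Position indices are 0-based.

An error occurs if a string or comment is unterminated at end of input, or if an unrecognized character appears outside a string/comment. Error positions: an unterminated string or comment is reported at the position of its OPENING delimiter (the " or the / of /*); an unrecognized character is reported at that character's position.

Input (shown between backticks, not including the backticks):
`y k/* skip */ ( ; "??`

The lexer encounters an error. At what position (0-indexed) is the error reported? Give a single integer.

Answer: 18

Derivation:
pos=0: emit ID 'y' (now at pos=1)
pos=2: emit ID 'k' (now at pos=3)
pos=3: enter COMMENT mode (saw '/*')
exit COMMENT mode (now at pos=13)
pos=14: emit LPAREN '('
pos=16: emit SEMI ';'
pos=18: enter STRING mode
pos=18: ERROR — unterminated string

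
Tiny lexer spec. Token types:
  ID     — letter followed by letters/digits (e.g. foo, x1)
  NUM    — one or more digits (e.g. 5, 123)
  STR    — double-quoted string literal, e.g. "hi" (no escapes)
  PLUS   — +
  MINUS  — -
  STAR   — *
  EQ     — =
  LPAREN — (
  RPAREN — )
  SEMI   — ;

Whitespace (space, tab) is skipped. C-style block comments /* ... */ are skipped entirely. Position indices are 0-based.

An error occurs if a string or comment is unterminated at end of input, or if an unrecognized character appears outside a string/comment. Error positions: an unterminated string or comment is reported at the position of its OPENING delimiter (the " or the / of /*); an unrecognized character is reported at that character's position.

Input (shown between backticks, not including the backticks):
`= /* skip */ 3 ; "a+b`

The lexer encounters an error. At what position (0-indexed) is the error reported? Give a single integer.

pos=0: emit EQ '='
pos=2: enter COMMENT mode (saw '/*')
exit COMMENT mode (now at pos=12)
pos=13: emit NUM '3' (now at pos=14)
pos=15: emit SEMI ';'
pos=17: enter STRING mode
pos=17: ERROR — unterminated string

Answer: 17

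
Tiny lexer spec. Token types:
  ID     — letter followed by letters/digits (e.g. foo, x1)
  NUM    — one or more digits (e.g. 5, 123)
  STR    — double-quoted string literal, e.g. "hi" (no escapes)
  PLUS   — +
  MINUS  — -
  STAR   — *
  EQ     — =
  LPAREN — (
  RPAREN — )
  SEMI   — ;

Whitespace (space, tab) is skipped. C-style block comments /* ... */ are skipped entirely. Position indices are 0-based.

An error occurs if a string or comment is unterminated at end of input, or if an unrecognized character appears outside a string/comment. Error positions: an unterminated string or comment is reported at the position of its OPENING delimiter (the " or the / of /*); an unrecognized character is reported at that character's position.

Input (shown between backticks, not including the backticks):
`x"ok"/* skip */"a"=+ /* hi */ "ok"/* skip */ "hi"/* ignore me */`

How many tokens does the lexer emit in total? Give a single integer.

Answer: 7

Derivation:
pos=0: emit ID 'x' (now at pos=1)
pos=1: enter STRING mode
pos=1: emit STR "ok" (now at pos=5)
pos=5: enter COMMENT mode (saw '/*')
exit COMMENT mode (now at pos=15)
pos=15: enter STRING mode
pos=15: emit STR "a" (now at pos=18)
pos=18: emit EQ '='
pos=19: emit PLUS '+'
pos=21: enter COMMENT mode (saw '/*')
exit COMMENT mode (now at pos=29)
pos=30: enter STRING mode
pos=30: emit STR "ok" (now at pos=34)
pos=34: enter COMMENT mode (saw '/*')
exit COMMENT mode (now at pos=44)
pos=45: enter STRING mode
pos=45: emit STR "hi" (now at pos=49)
pos=49: enter COMMENT mode (saw '/*')
exit COMMENT mode (now at pos=64)
DONE. 7 tokens: [ID, STR, STR, EQ, PLUS, STR, STR]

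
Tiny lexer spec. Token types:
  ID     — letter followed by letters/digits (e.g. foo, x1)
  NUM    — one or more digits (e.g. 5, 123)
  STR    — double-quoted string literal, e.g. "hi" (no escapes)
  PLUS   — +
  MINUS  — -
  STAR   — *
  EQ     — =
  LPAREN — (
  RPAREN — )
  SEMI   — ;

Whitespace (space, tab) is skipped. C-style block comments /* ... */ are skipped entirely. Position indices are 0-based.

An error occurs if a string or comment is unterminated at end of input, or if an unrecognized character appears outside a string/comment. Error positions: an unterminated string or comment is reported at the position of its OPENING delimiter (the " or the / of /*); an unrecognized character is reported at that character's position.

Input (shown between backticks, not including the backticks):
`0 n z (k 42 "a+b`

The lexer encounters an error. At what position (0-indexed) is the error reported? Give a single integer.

pos=0: emit NUM '0' (now at pos=1)
pos=2: emit ID 'n' (now at pos=3)
pos=4: emit ID 'z' (now at pos=5)
pos=6: emit LPAREN '('
pos=7: emit ID 'k' (now at pos=8)
pos=9: emit NUM '42' (now at pos=11)
pos=12: enter STRING mode
pos=12: ERROR — unterminated string

Answer: 12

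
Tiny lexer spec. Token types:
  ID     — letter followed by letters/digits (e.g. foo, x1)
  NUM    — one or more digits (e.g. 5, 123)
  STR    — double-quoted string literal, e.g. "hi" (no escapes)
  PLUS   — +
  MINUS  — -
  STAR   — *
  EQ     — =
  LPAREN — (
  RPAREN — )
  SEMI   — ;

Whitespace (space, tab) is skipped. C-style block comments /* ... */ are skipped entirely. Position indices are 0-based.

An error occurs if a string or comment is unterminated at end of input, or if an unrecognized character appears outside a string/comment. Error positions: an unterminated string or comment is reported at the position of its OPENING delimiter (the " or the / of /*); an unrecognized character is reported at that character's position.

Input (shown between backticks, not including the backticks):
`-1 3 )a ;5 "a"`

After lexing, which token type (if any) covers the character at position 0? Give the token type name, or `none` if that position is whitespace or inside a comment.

pos=0: emit MINUS '-'
pos=1: emit NUM '1' (now at pos=2)
pos=3: emit NUM '3' (now at pos=4)
pos=5: emit RPAREN ')'
pos=6: emit ID 'a' (now at pos=7)
pos=8: emit SEMI ';'
pos=9: emit NUM '5' (now at pos=10)
pos=11: enter STRING mode
pos=11: emit STR "a" (now at pos=14)
DONE. 8 tokens: [MINUS, NUM, NUM, RPAREN, ID, SEMI, NUM, STR]
Position 0: char is '-' -> MINUS

Answer: MINUS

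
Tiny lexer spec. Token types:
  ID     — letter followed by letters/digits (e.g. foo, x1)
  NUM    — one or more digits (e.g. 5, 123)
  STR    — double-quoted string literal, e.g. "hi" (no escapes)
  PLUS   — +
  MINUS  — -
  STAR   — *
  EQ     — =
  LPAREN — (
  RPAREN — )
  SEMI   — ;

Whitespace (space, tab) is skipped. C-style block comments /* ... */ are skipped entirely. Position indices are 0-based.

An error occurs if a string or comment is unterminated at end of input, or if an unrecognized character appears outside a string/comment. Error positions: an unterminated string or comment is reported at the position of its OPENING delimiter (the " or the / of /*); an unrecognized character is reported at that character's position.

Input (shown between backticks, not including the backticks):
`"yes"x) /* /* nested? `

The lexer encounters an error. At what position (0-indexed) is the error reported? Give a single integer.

Answer: 8

Derivation:
pos=0: enter STRING mode
pos=0: emit STR "yes" (now at pos=5)
pos=5: emit ID 'x' (now at pos=6)
pos=6: emit RPAREN ')'
pos=8: enter COMMENT mode (saw '/*')
pos=8: ERROR — unterminated comment (reached EOF)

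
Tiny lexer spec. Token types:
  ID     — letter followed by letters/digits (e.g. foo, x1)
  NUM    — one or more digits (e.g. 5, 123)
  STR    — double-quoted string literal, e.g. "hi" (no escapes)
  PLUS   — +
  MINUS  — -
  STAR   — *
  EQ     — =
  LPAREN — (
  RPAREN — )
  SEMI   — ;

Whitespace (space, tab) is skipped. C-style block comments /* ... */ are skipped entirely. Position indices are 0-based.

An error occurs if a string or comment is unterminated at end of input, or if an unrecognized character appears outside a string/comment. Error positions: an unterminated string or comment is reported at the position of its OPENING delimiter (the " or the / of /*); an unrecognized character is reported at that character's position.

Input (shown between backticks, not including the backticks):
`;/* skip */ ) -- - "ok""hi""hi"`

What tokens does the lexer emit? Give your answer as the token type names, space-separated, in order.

Answer: SEMI RPAREN MINUS MINUS MINUS STR STR STR

Derivation:
pos=0: emit SEMI ';'
pos=1: enter COMMENT mode (saw '/*')
exit COMMENT mode (now at pos=11)
pos=12: emit RPAREN ')'
pos=14: emit MINUS '-'
pos=15: emit MINUS '-'
pos=17: emit MINUS '-'
pos=19: enter STRING mode
pos=19: emit STR "ok" (now at pos=23)
pos=23: enter STRING mode
pos=23: emit STR "hi" (now at pos=27)
pos=27: enter STRING mode
pos=27: emit STR "hi" (now at pos=31)
DONE. 8 tokens: [SEMI, RPAREN, MINUS, MINUS, MINUS, STR, STR, STR]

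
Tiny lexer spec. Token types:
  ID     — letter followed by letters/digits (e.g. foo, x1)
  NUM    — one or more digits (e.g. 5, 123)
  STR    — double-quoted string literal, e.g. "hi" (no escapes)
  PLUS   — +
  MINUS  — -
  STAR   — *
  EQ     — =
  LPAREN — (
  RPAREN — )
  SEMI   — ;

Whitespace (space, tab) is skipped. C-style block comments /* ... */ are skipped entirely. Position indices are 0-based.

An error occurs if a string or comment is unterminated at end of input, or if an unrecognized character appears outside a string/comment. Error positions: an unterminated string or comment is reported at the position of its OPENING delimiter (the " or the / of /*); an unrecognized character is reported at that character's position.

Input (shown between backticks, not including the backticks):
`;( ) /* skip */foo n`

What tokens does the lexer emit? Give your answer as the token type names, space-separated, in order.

Answer: SEMI LPAREN RPAREN ID ID

Derivation:
pos=0: emit SEMI ';'
pos=1: emit LPAREN '('
pos=3: emit RPAREN ')'
pos=5: enter COMMENT mode (saw '/*')
exit COMMENT mode (now at pos=15)
pos=15: emit ID 'foo' (now at pos=18)
pos=19: emit ID 'n' (now at pos=20)
DONE. 5 tokens: [SEMI, LPAREN, RPAREN, ID, ID]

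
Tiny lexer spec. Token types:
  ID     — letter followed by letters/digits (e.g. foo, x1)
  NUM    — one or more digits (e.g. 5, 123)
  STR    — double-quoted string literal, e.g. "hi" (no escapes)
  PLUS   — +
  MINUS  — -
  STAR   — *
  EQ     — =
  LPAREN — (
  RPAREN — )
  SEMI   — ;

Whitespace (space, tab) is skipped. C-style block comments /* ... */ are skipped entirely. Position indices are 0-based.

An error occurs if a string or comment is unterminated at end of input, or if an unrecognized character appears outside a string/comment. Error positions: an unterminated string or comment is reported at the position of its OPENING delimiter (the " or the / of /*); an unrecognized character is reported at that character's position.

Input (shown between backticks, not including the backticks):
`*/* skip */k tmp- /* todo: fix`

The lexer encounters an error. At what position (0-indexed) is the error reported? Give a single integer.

Answer: 18

Derivation:
pos=0: emit STAR '*'
pos=1: enter COMMENT mode (saw '/*')
exit COMMENT mode (now at pos=11)
pos=11: emit ID 'k' (now at pos=12)
pos=13: emit ID 'tmp' (now at pos=16)
pos=16: emit MINUS '-'
pos=18: enter COMMENT mode (saw '/*')
pos=18: ERROR — unterminated comment (reached EOF)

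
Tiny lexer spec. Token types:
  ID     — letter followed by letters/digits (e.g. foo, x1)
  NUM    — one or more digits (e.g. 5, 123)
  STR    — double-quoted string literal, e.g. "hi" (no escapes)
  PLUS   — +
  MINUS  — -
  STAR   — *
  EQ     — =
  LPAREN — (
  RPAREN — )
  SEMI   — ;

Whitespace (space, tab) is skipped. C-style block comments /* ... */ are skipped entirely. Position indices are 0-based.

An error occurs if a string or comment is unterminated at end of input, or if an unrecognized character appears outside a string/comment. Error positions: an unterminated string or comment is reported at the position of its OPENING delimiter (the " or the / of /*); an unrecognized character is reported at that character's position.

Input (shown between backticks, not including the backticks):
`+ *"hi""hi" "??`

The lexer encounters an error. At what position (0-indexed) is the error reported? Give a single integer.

pos=0: emit PLUS '+'
pos=2: emit STAR '*'
pos=3: enter STRING mode
pos=3: emit STR "hi" (now at pos=7)
pos=7: enter STRING mode
pos=7: emit STR "hi" (now at pos=11)
pos=12: enter STRING mode
pos=12: ERROR — unterminated string

Answer: 12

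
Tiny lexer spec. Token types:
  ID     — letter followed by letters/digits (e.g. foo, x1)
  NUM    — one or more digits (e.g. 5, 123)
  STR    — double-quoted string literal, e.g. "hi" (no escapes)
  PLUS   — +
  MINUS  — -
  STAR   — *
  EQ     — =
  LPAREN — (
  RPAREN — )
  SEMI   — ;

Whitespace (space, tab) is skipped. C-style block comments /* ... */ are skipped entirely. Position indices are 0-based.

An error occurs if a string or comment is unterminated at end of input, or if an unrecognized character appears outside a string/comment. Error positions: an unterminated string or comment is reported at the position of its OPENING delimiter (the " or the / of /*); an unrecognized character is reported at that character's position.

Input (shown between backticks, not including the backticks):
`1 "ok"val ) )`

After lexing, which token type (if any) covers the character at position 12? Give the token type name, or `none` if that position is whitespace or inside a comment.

pos=0: emit NUM '1' (now at pos=1)
pos=2: enter STRING mode
pos=2: emit STR "ok" (now at pos=6)
pos=6: emit ID 'val' (now at pos=9)
pos=10: emit RPAREN ')'
pos=12: emit RPAREN ')'
DONE. 5 tokens: [NUM, STR, ID, RPAREN, RPAREN]
Position 12: char is ')' -> RPAREN

Answer: RPAREN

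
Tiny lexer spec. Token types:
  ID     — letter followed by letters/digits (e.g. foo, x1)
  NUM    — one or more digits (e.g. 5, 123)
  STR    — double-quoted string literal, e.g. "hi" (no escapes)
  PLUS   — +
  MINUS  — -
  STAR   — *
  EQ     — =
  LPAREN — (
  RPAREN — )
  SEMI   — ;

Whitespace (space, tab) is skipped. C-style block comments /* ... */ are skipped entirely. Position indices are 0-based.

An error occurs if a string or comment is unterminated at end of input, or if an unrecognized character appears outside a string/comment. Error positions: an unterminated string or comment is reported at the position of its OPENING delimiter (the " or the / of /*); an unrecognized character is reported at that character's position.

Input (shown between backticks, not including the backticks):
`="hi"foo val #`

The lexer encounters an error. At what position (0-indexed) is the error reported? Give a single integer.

pos=0: emit EQ '='
pos=1: enter STRING mode
pos=1: emit STR "hi" (now at pos=5)
pos=5: emit ID 'foo' (now at pos=8)
pos=9: emit ID 'val' (now at pos=12)
pos=13: ERROR — unrecognized char '#'

Answer: 13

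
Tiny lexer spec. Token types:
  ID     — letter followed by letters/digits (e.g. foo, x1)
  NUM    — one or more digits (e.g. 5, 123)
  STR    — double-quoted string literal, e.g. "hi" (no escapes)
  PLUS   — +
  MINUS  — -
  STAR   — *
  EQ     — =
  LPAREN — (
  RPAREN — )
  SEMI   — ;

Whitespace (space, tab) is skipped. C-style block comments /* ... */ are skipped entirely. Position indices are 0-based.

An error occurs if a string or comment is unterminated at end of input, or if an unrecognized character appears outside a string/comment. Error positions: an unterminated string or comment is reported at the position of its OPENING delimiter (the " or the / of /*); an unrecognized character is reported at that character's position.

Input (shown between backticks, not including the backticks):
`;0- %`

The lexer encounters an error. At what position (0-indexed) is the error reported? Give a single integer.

Answer: 4

Derivation:
pos=0: emit SEMI ';'
pos=1: emit NUM '0' (now at pos=2)
pos=2: emit MINUS '-'
pos=4: ERROR — unrecognized char '%'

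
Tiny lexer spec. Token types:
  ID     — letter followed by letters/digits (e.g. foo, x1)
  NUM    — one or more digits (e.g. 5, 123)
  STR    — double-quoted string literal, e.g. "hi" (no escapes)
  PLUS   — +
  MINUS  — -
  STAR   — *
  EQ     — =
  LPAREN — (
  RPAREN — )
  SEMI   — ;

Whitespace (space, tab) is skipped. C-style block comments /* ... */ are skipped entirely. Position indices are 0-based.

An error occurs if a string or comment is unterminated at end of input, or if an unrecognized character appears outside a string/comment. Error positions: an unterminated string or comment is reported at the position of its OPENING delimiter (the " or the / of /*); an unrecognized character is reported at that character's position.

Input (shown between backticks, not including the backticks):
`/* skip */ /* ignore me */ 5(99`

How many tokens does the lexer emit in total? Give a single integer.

Answer: 3

Derivation:
pos=0: enter COMMENT mode (saw '/*')
exit COMMENT mode (now at pos=10)
pos=11: enter COMMENT mode (saw '/*')
exit COMMENT mode (now at pos=26)
pos=27: emit NUM '5' (now at pos=28)
pos=28: emit LPAREN '('
pos=29: emit NUM '99' (now at pos=31)
DONE. 3 tokens: [NUM, LPAREN, NUM]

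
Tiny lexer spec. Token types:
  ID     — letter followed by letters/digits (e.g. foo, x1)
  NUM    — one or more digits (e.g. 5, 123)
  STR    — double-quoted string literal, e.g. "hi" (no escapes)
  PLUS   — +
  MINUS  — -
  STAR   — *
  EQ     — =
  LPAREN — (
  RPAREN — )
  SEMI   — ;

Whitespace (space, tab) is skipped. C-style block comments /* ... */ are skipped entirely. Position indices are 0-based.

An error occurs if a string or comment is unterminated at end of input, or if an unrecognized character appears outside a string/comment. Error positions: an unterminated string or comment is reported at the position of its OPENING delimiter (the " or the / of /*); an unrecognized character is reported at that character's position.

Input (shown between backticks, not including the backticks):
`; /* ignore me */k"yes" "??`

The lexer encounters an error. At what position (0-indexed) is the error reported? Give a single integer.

pos=0: emit SEMI ';'
pos=2: enter COMMENT mode (saw '/*')
exit COMMENT mode (now at pos=17)
pos=17: emit ID 'k' (now at pos=18)
pos=18: enter STRING mode
pos=18: emit STR "yes" (now at pos=23)
pos=24: enter STRING mode
pos=24: ERROR — unterminated string

Answer: 24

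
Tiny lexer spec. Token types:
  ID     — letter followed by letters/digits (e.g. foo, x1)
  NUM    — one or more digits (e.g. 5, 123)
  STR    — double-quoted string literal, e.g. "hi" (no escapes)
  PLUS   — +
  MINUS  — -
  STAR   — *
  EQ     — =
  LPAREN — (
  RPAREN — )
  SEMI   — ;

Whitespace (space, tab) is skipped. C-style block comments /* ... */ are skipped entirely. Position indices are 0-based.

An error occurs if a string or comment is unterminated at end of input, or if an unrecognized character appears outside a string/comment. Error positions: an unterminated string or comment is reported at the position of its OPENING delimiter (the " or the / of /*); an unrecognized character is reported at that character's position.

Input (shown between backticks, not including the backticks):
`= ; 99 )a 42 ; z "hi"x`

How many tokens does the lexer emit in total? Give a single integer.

pos=0: emit EQ '='
pos=2: emit SEMI ';'
pos=4: emit NUM '99' (now at pos=6)
pos=7: emit RPAREN ')'
pos=8: emit ID 'a' (now at pos=9)
pos=10: emit NUM '42' (now at pos=12)
pos=13: emit SEMI ';'
pos=15: emit ID 'z' (now at pos=16)
pos=17: enter STRING mode
pos=17: emit STR "hi" (now at pos=21)
pos=21: emit ID 'x' (now at pos=22)
DONE. 10 tokens: [EQ, SEMI, NUM, RPAREN, ID, NUM, SEMI, ID, STR, ID]

Answer: 10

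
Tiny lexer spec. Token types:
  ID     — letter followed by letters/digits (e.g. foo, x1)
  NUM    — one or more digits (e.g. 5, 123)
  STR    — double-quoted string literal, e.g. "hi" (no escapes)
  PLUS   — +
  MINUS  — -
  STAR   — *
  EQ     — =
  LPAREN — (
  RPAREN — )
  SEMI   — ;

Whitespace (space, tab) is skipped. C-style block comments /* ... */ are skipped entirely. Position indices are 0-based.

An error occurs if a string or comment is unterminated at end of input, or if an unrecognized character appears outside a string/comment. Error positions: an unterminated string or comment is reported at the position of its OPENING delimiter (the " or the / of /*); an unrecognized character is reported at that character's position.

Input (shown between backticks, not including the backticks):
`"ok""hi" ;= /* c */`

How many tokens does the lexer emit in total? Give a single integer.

Answer: 4

Derivation:
pos=0: enter STRING mode
pos=0: emit STR "ok" (now at pos=4)
pos=4: enter STRING mode
pos=4: emit STR "hi" (now at pos=8)
pos=9: emit SEMI ';'
pos=10: emit EQ '='
pos=12: enter COMMENT mode (saw '/*')
exit COMMENT mode (now at pos=19)
DONE. 4 tokens: [STR, STR, SEMI, EQ]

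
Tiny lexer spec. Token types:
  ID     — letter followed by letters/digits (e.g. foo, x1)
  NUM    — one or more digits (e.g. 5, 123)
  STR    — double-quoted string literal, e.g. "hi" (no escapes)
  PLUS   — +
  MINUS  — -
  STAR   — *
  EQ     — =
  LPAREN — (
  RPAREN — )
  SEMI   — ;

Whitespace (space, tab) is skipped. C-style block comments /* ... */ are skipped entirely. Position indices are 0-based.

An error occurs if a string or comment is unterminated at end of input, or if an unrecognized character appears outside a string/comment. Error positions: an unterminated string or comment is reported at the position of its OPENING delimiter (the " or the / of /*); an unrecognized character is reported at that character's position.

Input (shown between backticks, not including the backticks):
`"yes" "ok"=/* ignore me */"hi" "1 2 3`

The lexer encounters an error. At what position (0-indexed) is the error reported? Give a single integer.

Answer: 31

Derivation:
pos=0: enter STRING mode
pos=0: emit STR "yes" (now at pos=5)
pos=6: enter STRING mode
pos=6: emit STR "ok" (now at pos=10)
pos=10: emit EQ '='
pos=11: enter COMMENT mode (saw '/*')
exit COMMENT mode (now at pos=26)
pos=26: enter STRING mode
pos=26: emit STR "hi" (now at pos=30)
pos=31: enter STRING mode
pos=31: ERROR — unterminated string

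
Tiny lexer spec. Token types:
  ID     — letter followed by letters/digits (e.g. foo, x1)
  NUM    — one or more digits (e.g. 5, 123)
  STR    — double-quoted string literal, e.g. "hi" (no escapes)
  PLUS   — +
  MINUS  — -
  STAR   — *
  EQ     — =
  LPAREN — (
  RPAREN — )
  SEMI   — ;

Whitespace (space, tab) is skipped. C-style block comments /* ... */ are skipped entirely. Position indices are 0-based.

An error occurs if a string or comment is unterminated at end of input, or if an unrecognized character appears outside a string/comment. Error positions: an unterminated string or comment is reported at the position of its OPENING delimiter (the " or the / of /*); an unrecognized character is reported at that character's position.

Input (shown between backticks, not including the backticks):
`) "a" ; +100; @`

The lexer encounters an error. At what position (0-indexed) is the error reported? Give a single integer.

Answer: 14

Derivation:
pos=0: emit RPAREN ')'
pos=2: enter STRING mode
pos=2: emit STR "a" (now at pos=5)
pos=6: emit SEMI ';'
pos=8: emit PLUS '+'
pos=9: emit NUM '100' (now at pos=12)
pos=12: emit SEMI ';'
pos=14: ERROR — unrecognized char '@'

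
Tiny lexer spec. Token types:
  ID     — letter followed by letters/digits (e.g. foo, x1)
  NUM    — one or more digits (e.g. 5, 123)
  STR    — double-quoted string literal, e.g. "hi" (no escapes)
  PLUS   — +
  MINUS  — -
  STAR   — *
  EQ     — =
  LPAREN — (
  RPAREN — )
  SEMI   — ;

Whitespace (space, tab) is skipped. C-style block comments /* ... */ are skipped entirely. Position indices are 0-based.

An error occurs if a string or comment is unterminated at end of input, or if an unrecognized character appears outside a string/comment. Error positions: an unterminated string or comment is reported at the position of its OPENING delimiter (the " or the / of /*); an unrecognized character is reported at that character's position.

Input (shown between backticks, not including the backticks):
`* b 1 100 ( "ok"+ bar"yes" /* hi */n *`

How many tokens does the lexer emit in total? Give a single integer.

Answer: 11

Derivation:
pos=0: emit STAR '*'
pos=2: emit ID 'b' (now at pos=3)
pos=4: emit NUM '1' (now at pos=5)
pos=6: emit NUM '100' (now at pos=9)
pos=10: emit LPAREN '('
pos=12: enter STRING mode
pos=12: emit STR "ok" (now at pos=16)
pos=16: emit PLUS '+'
pos=18: emit ID 'bar' (now at pos=21)
pos=21: enter STRING mode
pos=21: emit STR "yes" (now at pos=26)
pos=27: enter COMMENT mode (saw '/*')
exit COMMENT mode (now at pos=35)
pos=35: emit ID 'n' (now at pos=36)
pos=37: emit STAR '*'
DONE. 11 tokens: [STAR, ID, NUM, NUM, LPAREN, STR, PLUS, ID, STR, ID, STAR]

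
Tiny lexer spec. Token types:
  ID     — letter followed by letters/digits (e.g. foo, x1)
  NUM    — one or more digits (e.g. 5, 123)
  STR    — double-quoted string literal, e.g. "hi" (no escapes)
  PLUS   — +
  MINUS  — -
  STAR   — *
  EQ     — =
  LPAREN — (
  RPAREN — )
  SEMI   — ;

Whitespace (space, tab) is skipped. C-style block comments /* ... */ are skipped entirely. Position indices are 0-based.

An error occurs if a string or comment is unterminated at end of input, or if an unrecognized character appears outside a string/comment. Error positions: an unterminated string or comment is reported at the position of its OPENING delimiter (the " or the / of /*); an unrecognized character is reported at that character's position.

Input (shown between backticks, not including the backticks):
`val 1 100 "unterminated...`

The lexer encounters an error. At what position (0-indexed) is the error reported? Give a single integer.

Answer: 10

Derivation:
pos=0: emit ID 'val' (now at pos=3)
pos=4: emit NUM '1' (now at pos=5)
pos=6: emit NUM '100' (now at pos=9)
pos=10: enter STRING mode
pos=10: ERROR — unterminated string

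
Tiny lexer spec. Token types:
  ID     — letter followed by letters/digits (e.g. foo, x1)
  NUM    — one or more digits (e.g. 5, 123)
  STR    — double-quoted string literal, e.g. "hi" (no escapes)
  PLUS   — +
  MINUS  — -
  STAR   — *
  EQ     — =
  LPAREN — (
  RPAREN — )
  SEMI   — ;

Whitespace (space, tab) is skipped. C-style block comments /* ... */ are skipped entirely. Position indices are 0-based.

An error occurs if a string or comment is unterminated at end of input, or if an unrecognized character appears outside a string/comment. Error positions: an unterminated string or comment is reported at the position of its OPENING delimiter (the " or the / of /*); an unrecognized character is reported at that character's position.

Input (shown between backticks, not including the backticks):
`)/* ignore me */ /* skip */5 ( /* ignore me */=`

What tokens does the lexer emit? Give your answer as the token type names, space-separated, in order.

Answer: RPAREN NUM LPAREN EQ

Derivation:
pos=0: emit RPAREN ')'
pos=1: enter COMMENT mode (saw '/*')
exit COMMENT mode (now at pos=16)
pos=17: enter COMMENT mode (saw '/*')
exit COMMENT mode (now at pos=27)
pos=27: emit NUM '5' (now at pos=28)
pos=29: emit LPAREN '('
pos=31: enter COMMENT mode (saw '/*')
exit COMMENT mode (now at pos=46)
pos=46: emit EQ '='
DONE. 4 tokens: [RPAREN, NUM, LPAREN, EQ]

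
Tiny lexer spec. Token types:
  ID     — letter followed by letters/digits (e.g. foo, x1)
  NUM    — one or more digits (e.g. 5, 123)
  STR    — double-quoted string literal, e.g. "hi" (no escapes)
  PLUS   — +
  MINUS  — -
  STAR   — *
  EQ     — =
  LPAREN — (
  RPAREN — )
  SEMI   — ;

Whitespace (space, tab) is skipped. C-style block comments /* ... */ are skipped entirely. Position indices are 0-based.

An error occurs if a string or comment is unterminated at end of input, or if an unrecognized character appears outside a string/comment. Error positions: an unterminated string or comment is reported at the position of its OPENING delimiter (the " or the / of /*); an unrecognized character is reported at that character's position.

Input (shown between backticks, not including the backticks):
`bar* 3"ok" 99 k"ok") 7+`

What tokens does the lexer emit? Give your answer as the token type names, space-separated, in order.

Answer: ID STAR NUM STR NUM ID STR RPAREN NUM PLUS

Derivation:
pos=0: emit ID 'bar' (now at pos=3)
pos=3: emit STAR '*'
pos=5: emit NUM '3' (now at pos=6)
pos=6: enter STRING mode
pos=6: emit STR "ok" (now at pos=10)
pos=11: emit NUM '99' (now at pos=13)
pos=14: emit ID 'k' (now at pos=15)
pos=15: enter STRING mode
pos=15: emit STR "ok" (now at pos=19)
pos=19: emit RPAREN ')'
pos=21: emit NUM '7' (now at pos=22)
pos=22: emit PLUS '+'
DONE. 10 tokens: [ID, STAR, NUM, STR, NUM, ID, STR, RPAREN, NUM, PLUS]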